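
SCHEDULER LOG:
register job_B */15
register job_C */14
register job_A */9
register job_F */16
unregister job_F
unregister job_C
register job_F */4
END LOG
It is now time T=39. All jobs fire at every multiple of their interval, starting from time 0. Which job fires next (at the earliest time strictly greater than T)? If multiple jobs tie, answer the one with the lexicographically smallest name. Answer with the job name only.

Answer: job_F

Derivation:
Op 1: register job_B */15 -> active={job_B:*/15}
Op 2: register job_C */14 -> active={job_B:*/15, job_C:*/14}
Op 3: register job_A */9 -> active={job_A:*/9, job_B:*/15, job_C:*/14}
Op 4: register job_F */16 -> active={job_A:*/9, job_B:*/15, job_C:*/14, job_F:*/16}
Op 5: unregister job_F -> active={job_A:*/9, job_B:*/15, job_C:*/14}
Op 6: unregister job_C -> active={job_A:*/9, job_B:*/15}
Op 7: register job_F */4 -> active={job_A:*/9, job_B:*/15, job_F:*/4}
  job_A: interval 9, next fire after T=39 is 45
  job_B: interval 15, next fire after T=39 is 45
  job_F: interval 4, next fire after T=39 is 40
Earliest = 40, winner (lex tiebreak) = job_F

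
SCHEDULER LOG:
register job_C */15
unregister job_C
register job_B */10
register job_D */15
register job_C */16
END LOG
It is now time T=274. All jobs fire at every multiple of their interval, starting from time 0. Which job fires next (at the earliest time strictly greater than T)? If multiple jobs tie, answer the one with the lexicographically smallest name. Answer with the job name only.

Answer: job_B

Derivation:
Op 1: register job_C */15 -> active={job_C:*/15}
Op 2: unregister job_C -> active={}
Op 3: register job_B */10 -> active={job_B:*/10}
Op 4: register job_D */15 -> active={job_B:*/10, job_D:*/15}
Op 5: register job_C */16 -> active={job_B:*/10, job_C:*/16, job_D:*/15}
  job_B: interval 10, next fire after T=274 is 280
  job_C: interval 16, next fire after T=274 is 288
  job_D: interval 15, next fire after T=274 is 285
Earliest = 280, winner (lex tiebreak) = job_B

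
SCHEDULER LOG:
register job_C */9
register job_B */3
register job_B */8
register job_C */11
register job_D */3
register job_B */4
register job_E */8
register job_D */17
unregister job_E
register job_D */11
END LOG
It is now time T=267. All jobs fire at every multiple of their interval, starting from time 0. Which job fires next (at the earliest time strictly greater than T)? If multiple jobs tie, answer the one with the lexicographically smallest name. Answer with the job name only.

Op 1: register job_C */9 -> active={job_C:*/9}
Op 2: register job_B */3 -> active={job_B:*/3, job_C:*/9}
Op 3: register job_B */8 -> active={job_B:*/8, job_C:*/9}
Op 4: register job_C */11 -> active={job_B:*/8, job_C:*/11}
Op 5: register job_D */3 -> active={job_B:*/8, job_C:*/11, job_D:*/3}
Op 6: register job_B */4 -> active={job_B:*/4, job_C:*/11, job_D:*/3}
Op 7: register job_E */8 -> active={job_B:*/4, job_C:*/11, job_D:*/3, job_E:*/8}
Op 8: register job_D */17 -> active={job_B:*/4, job_C:*/11, job_D:*/17, job_E:*/8}
Op 9: unregister job_E -> active={job_B:*/4, job_C:*/11, job_D:*/17}
Op 10: register job_D */11 -> active={job_B:*/4, job_C:*/11, job_D:*/11}
  job_B: interval 4, next fire after T=267 is 268
  job_C: interval 11, next fire after T=267 is 275
  job_D: interval 11, next fire after T=267 is 275
Earliest = 268, winner (lex tiebreak) = job_B

Answer: job_B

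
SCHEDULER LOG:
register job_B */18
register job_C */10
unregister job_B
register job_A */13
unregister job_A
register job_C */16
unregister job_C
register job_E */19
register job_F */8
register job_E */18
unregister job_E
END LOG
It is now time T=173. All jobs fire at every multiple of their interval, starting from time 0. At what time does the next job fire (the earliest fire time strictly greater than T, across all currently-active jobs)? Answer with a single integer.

Answer: 176

Derivation:
Op 1: register job_B */18 -> active={job_B:*/18}
Op 2: register job_C */10 -> active={job_B:*/18, job_C:*/10}
Op 3: unregister job_B -> active={job_C:*/10}
Op 4: register job_A */13 -> active={job_A:*/13, job_C:*/10}
Op 5: unregister job_A -> active={job_C:*/10}
Op 6: register job_C */16 -> active={job_C:*/16}
Op 7: unregister job_C -> active={}
Op 8: register job_E */19 -> active={job_E:*/19}
Op 9: register job_F */8 -> active={job_E:*/19, job_F:*/8}
Op 10: register job_E */18 -> active={job_E:*/18, job_F:*/8}
Op 11: unregister job_E -> active={job_F:*/8}
  job_F: interval 8, next fire after T=173 is 176
Earliest fire time = 176 (job job_F)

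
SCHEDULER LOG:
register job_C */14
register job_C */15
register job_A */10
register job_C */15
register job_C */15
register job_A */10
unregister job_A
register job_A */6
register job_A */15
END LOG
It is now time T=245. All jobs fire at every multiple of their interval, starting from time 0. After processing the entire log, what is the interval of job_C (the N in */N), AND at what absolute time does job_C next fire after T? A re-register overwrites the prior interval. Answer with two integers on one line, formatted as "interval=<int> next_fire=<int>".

Answer: interval=15 next_fire=255

Derivation:
Op 1: register job_C */14 -> active={job_C:*/14}
Op 2: register job_C */15 -> active={job_C:*/15}
Op 3: register job_A */10 -> active={job_A:*/10, job_C:*/15}
Op 4: register job_C */15 -> active={job_A:*/10, job_C:*/15}
Op 5: register job_C */15 -> active={job_A:*/10, job_C:*/15}
Op 6: register job_A */10 -> active={job_A:*/10, job_C:*/15}
Op 7: unregister job_A -> active={job_C:*/15}
Op 8: register job_A */6 -> active={job_A:*/6, job_C:*/15}
Op 9: register job_A */15 -> active={job_A:*/15, job_C:*/15}
Final interval of job_C = 15
Next fire of job_C after T=245: (245//15+1)*15 = 255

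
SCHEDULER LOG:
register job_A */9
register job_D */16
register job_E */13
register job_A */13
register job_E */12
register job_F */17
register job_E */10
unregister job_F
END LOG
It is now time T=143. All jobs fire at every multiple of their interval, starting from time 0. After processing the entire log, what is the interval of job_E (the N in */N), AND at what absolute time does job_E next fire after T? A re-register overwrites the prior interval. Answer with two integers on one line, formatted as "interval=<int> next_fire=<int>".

Answer: interval=10 next_fire=150

Derivation:
Op 1: register job_A */9 -> active={job_A:*/9}
Op 2: register job_D */16 -> active={job_A:*/9, job_D:*/16}
Op 3: register job_E */13 -> active={job_A:*/9, job_D:*/16, job_E:*/13}
Op 4: register job_A */13 -> active={job_A:*/13, job_D:*/16, job_E:*/13}
Op 5: register job_E */12 -> active={job_A:*/13, job_D:*/16, job_E:*/12}
Op 6: register job_F */17 -> active={job_A:*/13, job_D:*/16, job_E:*/12, job_F:*/17}
Op 7: register job_E */10 -> active={job_A:*/13, job_D:*/16, job_E:*/10, job_F:*/17}
Op 8: unregister job_F -> active={job_A:*/13, job_D:*/16, job_E:*/10}
Final interval of job_E = 10
Next fire of job_E after T=143: (143//10+1)*10 = 150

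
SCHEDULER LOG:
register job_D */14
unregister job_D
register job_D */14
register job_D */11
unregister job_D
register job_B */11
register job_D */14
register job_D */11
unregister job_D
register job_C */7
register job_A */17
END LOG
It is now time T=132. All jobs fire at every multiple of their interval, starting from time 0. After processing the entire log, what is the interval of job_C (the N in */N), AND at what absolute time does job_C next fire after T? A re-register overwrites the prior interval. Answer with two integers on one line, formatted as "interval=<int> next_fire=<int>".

Op 1: register job_D */14 -> active={job_D:*/14}
Op 2: unregister job_D -> active={}
Op 3: register job_D */14 -> active={job_D:*/14}
Op 4: register job_D */11 -> active={job_D:*/11}
Op 5: unregister job_D -> active={}
Op 6: register job_B */11 -> active={job_B:*/11}
Op 7: register job_D */14 -> active={job_B:*/11, job_D:*/14}
Op 8: register job_D */11 -> active={job_B:*/11, job_D:*/11}
Op 9: unregister job_D -> active={job_B:*/11}
Op 10: register job_C */7 -> active={job_B:*/11, job_C:*/7}
Op 11: register job_A */17 -> active={job_A:*/17, job_B:*/11, job_C:*/7}
Final interval of job_C = 7
Next fire of job_C after T=132: (132//7+1)*7 = 133

Answer: interval=7 next_fire=133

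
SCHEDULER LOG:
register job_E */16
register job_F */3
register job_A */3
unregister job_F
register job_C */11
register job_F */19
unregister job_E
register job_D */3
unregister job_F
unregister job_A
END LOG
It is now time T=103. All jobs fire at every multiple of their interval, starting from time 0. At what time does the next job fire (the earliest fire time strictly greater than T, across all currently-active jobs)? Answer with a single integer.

Op 1: register job_E */16 -> active={job_E:*/16}
Op 2: register job_F */3 -> active={job_E:*/16, job_F:*/3}
Op 3: register job_A */3 -> active={job_A:*/3, job_E:*/16, job_F:*/3}
Op 4: unregister job_F -> active={job_A:*/3, job_E:*/16}
Op 5: register job_C */11 -> active={job_A:*/3, job_C:*/11, job_E:*/16}
Op 6: register job_F */19 -> active={job_A:*/3, job_C:*/11, job_E:*/16, job_F:*/19}
Op 7: unregister job_E -> active={job_A:*/3, job_C:*/11, job_F:*/19}
Op 8: register job_D */3 -> active={job_A:*/3, job_C:*/11, job_D:*/3, job_F:*/19}
Op 9: unregister job_F -> active={job_A:*/3, job_C:*/11, job_D:*/3}
Op 10: unregister job_A -> active={job_C:*/11, job_D:*/3}
  job_C: interval 11, next fire after T=103 is 110
  job_D: interval 3, next fire after T=103 is 105
Earliest fire time = 105 (job job_D)

Answer: 105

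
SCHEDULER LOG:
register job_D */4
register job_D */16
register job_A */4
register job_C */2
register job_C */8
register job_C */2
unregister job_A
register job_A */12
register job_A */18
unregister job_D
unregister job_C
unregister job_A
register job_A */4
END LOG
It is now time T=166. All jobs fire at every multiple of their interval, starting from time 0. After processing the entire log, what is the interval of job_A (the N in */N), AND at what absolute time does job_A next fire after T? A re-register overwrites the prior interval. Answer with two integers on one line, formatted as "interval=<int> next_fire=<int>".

Answer: interval=4 next_fire=168

Derivation:
Op 1: register job_D */4 -> active={job_D:*/4}
Op 2: register job_D */16 -> active={job_D:*/16}
Op 3: register job_A */4 -> active={job_A:*/4, job_D:*/16}
Op 4: register job_C */2 -> active={job_A:*/4, job_C:*/2, job_D:*/16}
Op 5: register job_C */8 -> active={job_A:*/4, job_C:*/8, job_D:*/16}
Op 6: register job_C */2 -> active={job_A:*/4, job_C:*/2, job_D:*/16}
Op 7: unregister job_A -> active={job_C:*/2, job_D:*/16}
Op 8: register job_A */12 -> active={job_A:*/12, job_C:*/2, job_D:*/16}
Op 9: register job_A */18 -> active={job_A:*/18, job_C:*/2, job_D:*/16}
Op 10: unregister job_D -> active={job_A:*/18, job_C:*/2}
Op 11: unregister job_C -> active={job_A:*/18}
Op 12: unregister job_A -> active={}
Op 13: register job_A */4 -> active={job_A:*/4}
Final interval of job_A = 4
Next fire of job_A after T=166: (166//4+1)*4 = 168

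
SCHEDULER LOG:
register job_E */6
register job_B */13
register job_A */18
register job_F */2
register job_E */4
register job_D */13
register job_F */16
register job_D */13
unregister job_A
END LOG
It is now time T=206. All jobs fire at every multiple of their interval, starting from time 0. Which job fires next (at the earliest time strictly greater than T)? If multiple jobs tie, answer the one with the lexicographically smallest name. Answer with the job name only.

Answer: job_B

Derivation:
Op 1: register job_E */6 -> active={job_E:*/6}
Op 2: register job_B */13 -> active={job_B:*/13, job_E:*/6}
Op 3: register job_A */18 -> active={job_A:*/18, job_B:*/13, job_E:*/6}
Op 4: register job_F */2 -> active={job_A:*/18, job_B:*/13, job_E:*/6, job_F:*/2}
Op 5: register job_E */4 -> active={job_A:*/18, job_B:*/13, job_E:*/4, job_F:*/2}
Op 6: register job_D */13 -> active={job_A:*/18, job_B:*/13, job_D:*/13, job_E:*/4, job_F:*/2}
Op 7: register job_F */16 -> active={job_A:*/18, job_B:*/13, job_D:*/13, job_E:*/4, job_F:*/16}
Op 8: register job_D */13 -> active={job_A:*/18, job_B:*/13, job_D:*/13, job_E:*/4, job_F:*/16}
Op 9: unregister job_A -> active={job_B:*/13, job_D:*/13, job_E:*/4, job_F:*/16}
  job_B: interval 13, next fire after T=206 is 208
  job_D: interval 13, next fire after T=206 is 208
  job_E: interval 4, next fire after T=206 is 208
  job_F: interval 16, next fire after T=206 is 208
Earliest = 208, winner (lex tiebreak) = job_B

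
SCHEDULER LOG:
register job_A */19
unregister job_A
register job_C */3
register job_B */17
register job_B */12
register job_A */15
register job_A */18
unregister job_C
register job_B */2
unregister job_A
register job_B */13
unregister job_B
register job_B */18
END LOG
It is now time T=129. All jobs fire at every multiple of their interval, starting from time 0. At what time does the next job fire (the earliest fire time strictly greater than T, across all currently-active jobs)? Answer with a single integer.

Op 1: register job_A */19 -> active={job_A:*/19}
Op 2: unregister job_A -> active={}
Op 3: register job_C */3 -> active={job_C:*/3}
Op 4: register job_B */17 -> active={job_B:*/17, job_C:*/3}
Op 5: register job_B */12 -> active={job_B:*/12, job_C:*/3}
Op 6: register job_A */15 -> active={job_A:*/15, job_B:*/12, job_C:*/3}
Op 7: register job_A */18 -> active={job_A:*/18, job_B:*/12, job_C:*/3}
Op 8: unregister job_C -> active={job_A:*/18, job_B:*/12}
Op 9: register job_B */2 -> active={job_A:*/18, job_B:*/2}
Op 10: unregister job_A -> active={job_B:*/2}
Op 11: register job_B */13 -> active={job_B:*/13}
Op 12: unregister job_B -> active={}
Op 13: register job_B */18 -> active={job_B:*/18}
  job_B: interval 18, next fire after T=129 is 144
Earliest fire time = 144 (job job_B)

Answer: 144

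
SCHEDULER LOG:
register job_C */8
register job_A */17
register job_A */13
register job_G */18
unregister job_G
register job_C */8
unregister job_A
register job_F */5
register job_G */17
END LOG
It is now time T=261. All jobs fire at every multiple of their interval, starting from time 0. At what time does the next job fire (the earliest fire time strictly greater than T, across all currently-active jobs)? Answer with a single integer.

Op 1: register job_C */8 -> active={job_C:*/8}
Op 2: register job_A */17 -> active={job_A:*/17, job_C:*/8}
Op 3: register job_A */13 -> active={job_A:*/13, job_C:*/8}
Op 4: register job_G */18 -> active={job_A:*/13, job_C:*/8, job_G:*/18}
Op 5: unregister job_G -> active={job_A:*/13, job_C:*/8}
Op 6: register job_C */8 -> active={job_A:*/13, job_C:*/8}
Op 7: unregister job_A -> active={job_C:*/8}
Op 8: register job_F */5 -> active={job_C:*/8, job_F:*/5}
Op 9: register job_G */17 -> active={job_C:*/8, job_F:*/5, job_G:*/17}
  job_C: interval 8, next fire after T=261 is 264
  job_F: interval 5, next fire after T=261 is 265
  job_G: interval 17, next fire after T=261 is 272
Earliest fire time = 264 (job job_C)

Answer: 264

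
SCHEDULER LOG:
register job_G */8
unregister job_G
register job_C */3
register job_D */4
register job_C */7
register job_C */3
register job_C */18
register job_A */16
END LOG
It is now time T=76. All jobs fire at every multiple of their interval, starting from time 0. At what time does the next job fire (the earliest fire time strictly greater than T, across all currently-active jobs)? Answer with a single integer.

Op 1: register job_G */8 -> active={job_G:*/8}
Op 2: unregister job_G -> active={}
Op 3: register job_C */3 -> active={job_C:*/3}
Op 4: register job_D */4 -> active={job_C:*/3, job_D:*/4}
Op 5: register job_C */7 -> active={job_C:*/7, job_D:*/4}
Op 6: register job_C */3 -> active={job_C:*/3, job_D:*/4}
Op 7: register job_C */18 -> active={job_C:*/18, job_D:*/4}
Op 8: register job_A */16 -> active={job_A:*/16, job_C:*/18, job_D:*/4}
  job_A: interval 16, next fire after T=76 is 80
  job_C: interval 18, next fire after T=76 is 90
  job_D: interval 4, next fire after T=76 is 80
Earliest fire time = 80 (job job_A)

Answer: 80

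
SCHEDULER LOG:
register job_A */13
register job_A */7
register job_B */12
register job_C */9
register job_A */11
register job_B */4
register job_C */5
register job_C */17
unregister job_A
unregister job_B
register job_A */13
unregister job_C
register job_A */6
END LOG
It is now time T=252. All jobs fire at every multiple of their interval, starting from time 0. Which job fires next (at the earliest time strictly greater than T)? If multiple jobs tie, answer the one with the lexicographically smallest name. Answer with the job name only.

Op 1: register job_A */13 -> active={job_A:*/13}
Op 2: register job_A */7 -> active={job_A:*/7}
Op 3: register job_B */12 -> active={job_A:*/7, job_B:*/12}
Op 4: register job_C */9 -> active={job_A:*/7, job_B:*/12, job_C:*/9}
Op 5: register job_A */11 -> active={job_A:*/11, job_B:*/12, job_C:*/9}
Op 6: register job_B */4 -> active={job_A:*/11, job_B:*/4, job_C:*/9}
Op 7: register job_C */5 -> active={job_A:*/11, job_B:*/4, job_C:*/5}
Op 8: register job_C */17 -> active={job_A:*/11, job_B:*/4, job_C:*/17}
Op 9: unregister job_A -> active={job_B:*/4, job_C:*/17}
Op 10: unregister job_B -> active={job_C:*/17}
Op 11: register job_A */13 -> active={job_A:*/13, job_C:*/17}
Op 12: unregister job_C -> active={job_A:*/13}
Op 13: register job_A */6 -> active={job_A:*/6}
  job_A: interval 6, next fire after T=252 is 258
Earliest = 258, winner (lex tiebreak) = job_A

Answer: job_A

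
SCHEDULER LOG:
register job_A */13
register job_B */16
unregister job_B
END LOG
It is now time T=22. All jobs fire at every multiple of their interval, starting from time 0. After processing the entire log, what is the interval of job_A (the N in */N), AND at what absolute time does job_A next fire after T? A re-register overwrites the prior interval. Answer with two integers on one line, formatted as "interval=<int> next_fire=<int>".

Op 1: register job_A */13 -> active={job_A:*/13}
Op 2: register job_B */16 -> active={job_A:*/13, job_B:*/16}
Op 3: unregister job_B -> active={job_A:*/13}
Final interval of job_A = 13
Next fire of job_A after T=22: (22//13+1)*13 = 26

Answer: interval=13 next_fire=26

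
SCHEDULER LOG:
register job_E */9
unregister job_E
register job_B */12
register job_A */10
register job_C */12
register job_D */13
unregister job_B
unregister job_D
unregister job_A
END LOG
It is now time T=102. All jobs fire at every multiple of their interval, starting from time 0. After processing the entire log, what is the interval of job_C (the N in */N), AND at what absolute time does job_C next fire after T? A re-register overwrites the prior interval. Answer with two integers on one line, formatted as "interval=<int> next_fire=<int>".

Answer: interval=12 next_fire=108

Derivation:
Op 1: register job_E */9 -> active={job_E:*/9}
Op 2: unregister job_E -> active={}
Op 3: register job_B */12 -> active={job_B:*/12}
Op 4: register job_A */10 -> active={job_A:*/10, job_B:*/12}
Op 5: register job_C */12 -> active={job_A:*/10, job_B:*/12, job_C:*/12}
Op 6: register job_D */13 -> active={job_A:*/10, job_B:*/12, job_C:*/12, job_D:*/13}
Op 7: unregister job_B -> active={job_A:*/10, job_C:*/12, job_D:*/13}
Op 8: unregister job_D -> active={job_A:*/10, job_C:*/12}
Op 9: unregister job_A -> active={job_C:*/12}
Final interval of job_C = 12
Next fire of job_C after T=102: (102//12+1)*12 = 108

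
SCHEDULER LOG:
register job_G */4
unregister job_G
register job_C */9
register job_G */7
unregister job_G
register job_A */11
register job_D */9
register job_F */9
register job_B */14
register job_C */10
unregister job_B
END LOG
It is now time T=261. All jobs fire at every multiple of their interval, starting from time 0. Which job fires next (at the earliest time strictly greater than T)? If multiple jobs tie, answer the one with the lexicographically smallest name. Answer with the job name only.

Op 1: register job_G */4 -> active={job_G:*/4}
Op 2: unregister job_G -> active={}
Op 3: register job_C */9 -> active={job_C:*/9}
Op 4: register job_G */7 -> active={job_C:*/9, job_G:*/7}
Op 5: unregister job_G -> active={job_C:*/9}
Op 6: register job_A */11 -> active={job_A:*/11, job_C:*/9}
Op 7: register job_D */9 -> active={job_A:*/11, job_C:*/9, job_D:*/9}
Op 8: register job_F */9 -> active={job_A:*/11, job_C:*/9, job_D:*/9, job_F:*/9}
Op 9: register job_B */14 -> active={job_A:*/11, job_B:*/14, job_C:*/9, job_D:*/9, job_F:*/9}
Op 10: register job_C */10 -> active={job_A:*/11, job_B:*/14, job_C:*/10, job_D:*/9, job_F:*/9}
Op 11: unregister job_B -> active={job_A:*/11, job_C:*/10, job_D:*/9, job_F:*/9}
  job_A: interval 11, next fire after T=261 is 264
  job_C: interval 10, next fire after T=261 is 270
  job_D: interval 9, next fire after T=261 is 270
  job_F: interval 9, next fire after T=261 is 270
Earliest = 264, winner (lex tiebreak) = job_A

Answer: job_A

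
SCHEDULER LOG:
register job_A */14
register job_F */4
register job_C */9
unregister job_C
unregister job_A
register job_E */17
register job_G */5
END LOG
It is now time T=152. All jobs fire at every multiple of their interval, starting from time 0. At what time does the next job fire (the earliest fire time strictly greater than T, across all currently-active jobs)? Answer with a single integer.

Answer: 153

Derivation:
Op 1: register job_A */14 -> active={job_A:*/14}
Op 2: register job_F */4 -> active={job_A:*/14, job_F:*/4}
Op 3: register job_C */9 -> active={job_A:*/14, job_C:*/9, job_F:*/4}
Op 4: unregister job_C -> active={job_A:*/14, job_F:*/4}
Op 5: unregister job_A -> active={job_F:*/4}
Op 6: register job_E */17 -> active={job_E:*/17, job_F:*/4}
Op 7: register job_G */5 -> active={job_E:*/17, job_F:*/4, job_G:*/5}
  job_E: interval 17, next fire after T=152 is 153
  job_F: interval 4, next fire after T=152 is 156
  job_G: interval 5, next fire after T=152 is 155
Earliest fire time = 153 (job job_E)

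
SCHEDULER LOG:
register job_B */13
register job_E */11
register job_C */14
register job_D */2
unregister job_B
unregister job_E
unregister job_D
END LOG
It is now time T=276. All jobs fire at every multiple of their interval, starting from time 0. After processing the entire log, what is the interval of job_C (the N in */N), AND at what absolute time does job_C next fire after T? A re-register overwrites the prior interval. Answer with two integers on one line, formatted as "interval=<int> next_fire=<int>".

Answer: interval=14 next_fire=280

Derivation:
Op 1: register job_B */13 -> active={job_B:*/13}
Op 2: register job_E */11 -> active={job_B:*/13, job_E:*/11}
Op 3: register job_C */14 -> active={job_B:*/13, job_C:*/14, job_E:*/11}
Op 4: register job_D */2 -> active={job_B:*/13, job_C:*/14, job_D:*/2, job_E:*/11}
Op 5: unregister job_B -> active={job_C:*/14, job_D:*/2, job_E:*/11}
Op 6: unregister job_E -> active={job_C:*/14, job_D:*/2}
Op 7: unregister job_D -> active={job_C:*/14}
Final interval of job_C = 14
Next fire of job_C after T=276: (276//14+1)*14 = 280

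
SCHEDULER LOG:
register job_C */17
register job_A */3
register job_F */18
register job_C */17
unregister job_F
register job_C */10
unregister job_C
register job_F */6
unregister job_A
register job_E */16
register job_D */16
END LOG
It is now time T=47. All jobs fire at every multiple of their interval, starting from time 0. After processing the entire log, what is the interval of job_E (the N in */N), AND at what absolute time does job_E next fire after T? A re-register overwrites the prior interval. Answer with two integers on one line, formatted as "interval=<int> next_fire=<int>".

Answer: interval=16 next_fire=48

Derivation:
Op 1: register job_C */17 -> active={job_C:*/17}
Op 2: register job_A */3 -> active={job_A:*/3, job_C:*/17}
Op 3: register job_F */18 -> active={job_A:*/3, job_C:*/17, job_F:*/18}
Op 4: register job_C */17 -> active={job_A:*/3, job_C:*/17, job_F:*/18}
Op 5: unregister job_F -> active={job_A:*/3, job_C:*/17}
Op 6: register job_C */10 -> active={job_A:*/3, job_C:*/10}
Op 7: unregister job_C -> active={job_A:*/3}
Op 8: register job_F */6 -> active={job_A:*/3, job_F:*/6}
Op 9: unregister job_A -> active={job_F:*/6}
Op 10: register job_E */16 -> active={job_E:*/16, job_F:*/6}
Op 11: register job_D */16 -> active={job_D:*/16, job_E:*/16, job_F:*/6}
Final interval of job_E = 16
Next fire of job_E after T=47: (47//16+1)*16 = 48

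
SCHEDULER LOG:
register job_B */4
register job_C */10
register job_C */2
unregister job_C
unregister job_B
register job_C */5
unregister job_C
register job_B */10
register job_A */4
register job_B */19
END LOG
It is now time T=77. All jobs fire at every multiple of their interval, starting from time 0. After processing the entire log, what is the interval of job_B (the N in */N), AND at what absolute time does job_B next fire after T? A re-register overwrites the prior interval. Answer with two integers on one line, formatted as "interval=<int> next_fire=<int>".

Op 1: register job_B */4 -> active={job_B:*/4}
Op 2: register job_C */10 -> active={job_B:*/4, job_C:*/10}
Op 3: register job_C */2 -> active={job_B:*/4, job_C:*/2}
Op 4: unregister job_C -> active={job_B:*/4}
Op 5: unregister job_B -> active={}
Op 6: register job_C */5 -> active={job_C:*/5}
Op 7: unregister job_C -> active={}
Op 8: register job_B */10 -> active={job_B:*/10}
Op 9: register job_A */4 -> active={job_A:*/4, job_B:*/10}
Op 10: register job_B */19 -> active={job_A:*/4, job_B:*/19}
Final interval of job_B = 19
Next fire of job_B after T=77: (77//19+1)*19 = 95

Answer: interval=19 next_fire=95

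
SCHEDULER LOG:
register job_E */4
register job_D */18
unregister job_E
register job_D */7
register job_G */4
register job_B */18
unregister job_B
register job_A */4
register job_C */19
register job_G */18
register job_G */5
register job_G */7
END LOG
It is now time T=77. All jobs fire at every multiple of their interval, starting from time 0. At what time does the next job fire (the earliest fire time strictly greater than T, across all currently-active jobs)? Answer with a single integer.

Op 1: register job_E */4 -> active={job_E:*/4}
Op 2: register job_D */18 -> active={job_D:*/18, job_E:*/4}
Op 3: unregister job_E -> active={job_D:*/18}
Op 4: register job_D */7 -> active={job_D:*/7}
Op 5: register job_G */4 -> active={job_D:*/7, job_G:*/4}
Op 6: register job_B */18 -> active={job_B:*/18, job_D:*/7, job_G:*/4}
Op 7: unregister job_B -> active={job_D:*/7, job_G:*/4}
Op 8: register job_A */4 -> active={job_A:*/4, job_D:*/7, job_G:*/4}
Op 9: register job_C */19 -> active={job_A:*/4, job_C:*/19, job_D:*/7, job_G:*/4}
Op 10: register job_G */18 -> active={job_A:*/4, job_C:*/19, job_D:*/7, job_G:*/18}
Op 11: register job_G */5 -> active={job_A:*/4, job_C:*/19, job_D:*/7, job_G:*/5}
Op 12: register job_G */7 -> active={job_A:*/4, job_C:*/19, job_D:*/7, job_G:*/7}
  job_A: interval 4, next fire after T=77 is 80
  job_C: interval 19, next fire after T=77 is 95
  job_D: interval 7, next fire after T=77 is 84
  job_G: interval 7, next fire after T=77 is 84
Earliest fire time = 80 (job job_A)

Answer: 80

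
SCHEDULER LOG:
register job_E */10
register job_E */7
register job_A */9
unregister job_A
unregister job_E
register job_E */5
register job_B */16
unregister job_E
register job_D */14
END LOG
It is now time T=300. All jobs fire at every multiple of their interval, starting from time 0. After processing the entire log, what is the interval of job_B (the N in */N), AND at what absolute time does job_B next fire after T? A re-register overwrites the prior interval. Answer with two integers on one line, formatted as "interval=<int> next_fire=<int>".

Answer: interval=16 next_fire=304

Derivation:
Op 1: register job_E */10 -> active={job_E:*/10}
Op 2: register job_E */7 -> active={job_E:*/7}
Op 3: register job_A */9 -> active={job_A:*/9, job_E:*/7}
Op 4: unregister job_A -> active={job_E:*/7}
Op 5: unregister job_E -> active={}
Op 6: register job_E */5 -> active={job_E:*/5}
Op 7: register job_B */16 -> active={job_B:*/16, job_E:*/5}
Op 8: unregister job_E -> active={job_B:*/16}
Op 9: register job_D */14 -> active={job_B:*/16, job_D:*/14}
Final interval of job_B = 16
Next fire of job_B after T=300: (300//16+1)*16 = 304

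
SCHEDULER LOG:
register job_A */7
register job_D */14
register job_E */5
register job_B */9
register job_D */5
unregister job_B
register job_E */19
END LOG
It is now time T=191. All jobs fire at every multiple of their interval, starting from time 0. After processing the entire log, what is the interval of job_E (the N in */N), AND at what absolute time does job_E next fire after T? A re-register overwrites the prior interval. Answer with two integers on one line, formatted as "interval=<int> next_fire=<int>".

Answer: interval=19 next_fire=209

Derivation:
Op 1: register job_A */7 -> active={job_A:*/7}
Op 2: register job_D */14 -> active={job_A:*/7, job_D:*/14}
Op 3: register job_E */5 -> active={job_A:*/7, job_D:*/14, job_E:*/5}
Op 4: register job_B */9 -> active={job_A:*/7, job_B:*/9, job_D:*/14, job_E:*/5}
Op 5: register job_D */5 -> active={job_A:*/7, job_B:*/9, job_D:*/5, job_E:*/5}
Op 6: unregister job_B -> active={job_A:*/7, job_D:*/5, job_E:*/5}
Op 7: register job_E */19 -> active={job_A:*/7, job_D:*/5, job_E:*/19}
Final interval of job_E = 19
Next fire of job_E after T=191: (191//19+1)*19 = 209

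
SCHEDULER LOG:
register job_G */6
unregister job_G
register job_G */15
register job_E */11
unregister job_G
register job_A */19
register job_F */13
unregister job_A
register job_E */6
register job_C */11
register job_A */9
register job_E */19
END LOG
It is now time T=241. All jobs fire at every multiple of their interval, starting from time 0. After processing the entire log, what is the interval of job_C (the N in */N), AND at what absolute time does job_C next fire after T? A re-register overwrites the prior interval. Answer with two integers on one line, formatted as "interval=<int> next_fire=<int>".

Op 1: register job_G */6 -> active={job_G:*/6}
Op 2: unregister job_G -> active={}
Op 3: register job_G */15 -> active={job_G:*/15}
Op 4: register job_E */11 -> active={job_E:*/11, job_G:*/15}
Op 5: unregister job_G -> active={job_E:*/11}
Op 6: register job_A */19 -> active={job_A:*/19, job_E:*/11}
Op 7: register job_F */13 -> active={job_A:*/19, job_E:*/11, job_F:*/13}
Op 8: unregister job_A -> active={job_E:*/11, job_F:*/13}
Op 9: register job_E */6 -> active={job_E:*/6, job_F:*/13}
Op 10: register job_C */11 -> active={job_C:*/11, job_E:*/6, job_F:*/13}
Op 11: register job_A */9 -> active={job_A:*/9, job_C:*/11, job_E:*/6, job_F:*/13}
Op 12: register job_E */19 -> active={job_A:*/9, job_C:*/11, job_E:*/19, job_F:*/13}
Final interval of job_C = 11
Next fire of job_C after T=241: (241//11+1)*11 = 242

Answer: interval=11 next_fire=242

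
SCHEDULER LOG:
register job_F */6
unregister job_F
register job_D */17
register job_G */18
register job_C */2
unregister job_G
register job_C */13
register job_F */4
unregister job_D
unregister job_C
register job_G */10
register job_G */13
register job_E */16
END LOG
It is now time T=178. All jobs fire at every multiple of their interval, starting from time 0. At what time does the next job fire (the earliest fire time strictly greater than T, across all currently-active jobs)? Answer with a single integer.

Op 1: register job_F */6 -> active={job_F:*/6}
Op 2: unregister job_F -> active={}
Op 3: register job_D */17 -> active={job_D:*/17}
Op 4: register job_G */18 -> active={job_D:*/17, job_G:*/18}
Op 5: register job_C */2 -> active={job_C:*/2, job_D:*/17, job_G:*/18}
Op 6: unregister job_G -> active={job_C:*/2, job_D:*/17}
Op 7: register job_C */13 -> active={job_C:*/13, job_D:*/17}
Op 8: register job_F */4 -> active={job_C:*/13, job_D:*/17, job_F:*/4}
Op 9: unregister job_D -> active={job_C:*/13, job_F:*/4}
Op 10: unregister job_C -> active={job_F:*/4}
Op 11: register job_G */10 -> active={job_F:*/4, job_G:*/10}
Op 12: register job_G */13 -> active={job_F:*/4, job_G:*/13}
Op 13: register job_E */16 -> active={job_E:*/16, job_F:*/4, job_G:*/13}
  job_E: interval 16, next fire after T=178 is 192
  job_F: interval 4, next fire after T=178 is 180
  job_G: interval 13, next fire after T=178 is 182
Earliest fire time = 180 (job job_F)

Answer: 180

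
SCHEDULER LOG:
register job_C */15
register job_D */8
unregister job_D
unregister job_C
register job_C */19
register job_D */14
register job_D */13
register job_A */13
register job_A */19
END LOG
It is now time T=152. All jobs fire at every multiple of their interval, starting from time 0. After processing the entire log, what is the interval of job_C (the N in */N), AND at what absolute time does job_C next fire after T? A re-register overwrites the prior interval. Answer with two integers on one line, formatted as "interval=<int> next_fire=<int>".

Answer: interval=19 next_fire=171

Derivation:
Op 1: register job_C */15 -> active={job_C:*/15}
Op 2: register job_D */8 -> active={job_C:*/15, job_D:*/8}
Op 3: unregister job_D -> active={job_C:*/15}
Op 4: unregister job_C -> active={}
Op 5: register job_C */19 -> active={job_C:*/19}
Op 6: register job_D */14 -> active={job_C:*/19, job_D:*/14}
Op 7: register job_D */13 -> active={job_C:*/19, job_D:*/13}
Op 8: register job_A */13 -> active={job_A:*/13, job_C:*/19, job_D:*/13}
Op 9: register job_A */19 -> active={job_A:*/19, job_C:*/19, job_D:*/13}
Final interval of job_C = 19
Next fire of job_C after T=152: (152//19+1)*19 = 171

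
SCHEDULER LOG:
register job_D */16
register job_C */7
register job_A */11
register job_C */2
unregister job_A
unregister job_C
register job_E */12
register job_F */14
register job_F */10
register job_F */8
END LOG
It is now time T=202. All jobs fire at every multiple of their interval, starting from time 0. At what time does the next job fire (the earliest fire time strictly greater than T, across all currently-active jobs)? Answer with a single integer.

Answer: 204

Derivation:
Op 1: register job_D */16 -> active={job_D:*/16}
Op 2: register job_C */7 -> active={job_C:*/7, job_D:*/16}
Op 3: register job_A */11 -> active={job_A:*/11, job_C:*/7, job_D:*/16}
Op 4: register job_C */2 -> active={job_A:*/11, job_C:*/2, job_D:*/16}
Op 5: unregister job_A -> active={job_C:*/2, job_D:*/16}
Op 6: unregister job_C -> active={job_D:*/16}
Op 7: register job_E */12 -> active={job_D:*/16, job_E:*/12}
Op 8: register job_F */14 -> active={job_D:*/16, job_E:*/12, job_F:*/14}
Op 9: register job_F */10 -> active={job_D:*/16, job_E:*/12, job_F:*/10}
Op 10: register job_F */8 -> active={job_D:*/16, job_E:*/12, job_F:*/8}
  job_D: interval 16, next fire after T=202 is 208
  job_E: interval 12, next fire after T=202 is 204
  job_F: interval 8, next fire after T=202 is 208
Earliest fire time = 204 (job job_E)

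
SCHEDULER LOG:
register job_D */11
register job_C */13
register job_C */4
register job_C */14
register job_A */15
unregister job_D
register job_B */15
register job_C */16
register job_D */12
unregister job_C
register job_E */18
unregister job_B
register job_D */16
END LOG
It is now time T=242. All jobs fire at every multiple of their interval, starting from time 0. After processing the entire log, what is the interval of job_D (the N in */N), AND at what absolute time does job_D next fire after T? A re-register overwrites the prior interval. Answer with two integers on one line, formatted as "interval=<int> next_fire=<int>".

Op 1: register job_D */11 -> active={job_D:*/11}
Op 2: register job_C */13 -> active={job_C:*/13, job_D:*/11}
Op 3: register job_C */4 -> active={job_C:*/4, job_D:*/11}
Op 4: register job_C */14 -> active={job_C:*/14, job_D:*/11}
Op 5: register job_A */15 -> active={job_A:*/15, job_C:*/14, job_D:*/11}
Op 6: unregister job_D -> active={job_A:*/15, job_C:*/14}
Op 7: register job_B */15 -> active={job_A:*/15, job_B:*/15, job_C:*/14}
Op 8: register job_C */16 -> active={job_A:*/15, job_B:*/15, job_C:*/16}
Op 9: register job_D */12 -> active={job_A:*/15, job_B:*/15, job_C:*/16, job_D:*/12}
Op 10: unregister job_C -> active={job_A:*/15, job_B:*/15, job_D:*/12}
Op 11: register job_E */18 -> active={job_A:*/15, job_B:*/15, job_D:*/12, job_E:*/18}
Op 12: unregister job_B -> active={job_A:*/15, job_D:*/12, job_E:*/18}
Op 13: register job_D */16 -> active={job_A:*/15, job_D:*/16, job_E:*/18}
Final interval of job_D = 16
Next fire of job_D after T=242: (242//16+1)*16 = 256

Answer: interval=16 next_fire=256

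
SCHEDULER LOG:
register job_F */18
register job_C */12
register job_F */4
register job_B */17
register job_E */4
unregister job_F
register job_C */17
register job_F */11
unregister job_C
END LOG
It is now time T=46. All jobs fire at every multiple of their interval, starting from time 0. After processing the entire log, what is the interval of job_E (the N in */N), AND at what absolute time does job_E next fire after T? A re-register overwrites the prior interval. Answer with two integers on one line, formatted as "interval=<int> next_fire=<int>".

Answer: interval=4 next_fire=48

Derivation:
Op 1: register job_F */18 -> active={job_F:*/18}
Op 2: register job_C */12 -> active={job_C:*/12, job_F:*/18}
Op 3: register job_F */4 -> active={job_C:*/12, job_F:*/4}
Op 4: register job_B */17 -> active={job_B:*/17, job_C:*/12, job_F:*/4}
Op 5: register job_E */4 -> active={job_B:*/17, job_C:*/12, job_E:*/4, job_F:*/4}
Op 6: unregister job_F -> active={job_B:*/17, job_C:*/12, job_E:*/4}
Op 7: register job_C */17 -> active={job_B:*/17, job_C:*/17, job_E:*/4}
Op 8: register job_F */11 -> active={job_B:*/17, job_C:*/17, job_E:*/4, job_F:*/11}
Op 9: unregister job_C -> active={job_B:*/17, job_E:*/4, job_F:*/11}
Final interval of job_E = 4
Next fire of job_E after T=46: (46//4+1)*4 = 48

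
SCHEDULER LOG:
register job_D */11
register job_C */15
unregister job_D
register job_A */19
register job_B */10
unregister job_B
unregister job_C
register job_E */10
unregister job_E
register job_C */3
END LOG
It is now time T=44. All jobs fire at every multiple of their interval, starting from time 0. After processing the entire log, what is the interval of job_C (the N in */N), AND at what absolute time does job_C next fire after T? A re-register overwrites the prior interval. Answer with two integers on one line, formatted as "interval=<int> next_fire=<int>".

Answer: interval=3 next_fire=45

Derivation:
Op 1: register job_D */11 -> active={job_D:*/11}
Op 2: register job_C */15 -> active={job_C:*/15, job_D:*/11}
Op 3: unregister job_D -> active={job_C:*/15}
Op 4: register job_A */19 -> active={job_A:*/19, job_C:*/15}
Op 5: register job_B */10 -> active={job_A:*/19, job_B:*/10, job_C:*/15}
Op 6: unregister job_B -> active={job_A:*/19, job_C:*/15}
Op 7: unregister job_C -> active={job_A:*/19}
Op 8: register job_E */10 -> active={job_A:*/19, job_E:*/10}
Op 9: unregister job_E -> active={job_A:*/19}
Op 10: register job_C */3 -> active={job_A:*/19, job_C:*/3}
Final interval of job_C = 3
Next fire of job_C after T=44: (44//3+1)*3 = 45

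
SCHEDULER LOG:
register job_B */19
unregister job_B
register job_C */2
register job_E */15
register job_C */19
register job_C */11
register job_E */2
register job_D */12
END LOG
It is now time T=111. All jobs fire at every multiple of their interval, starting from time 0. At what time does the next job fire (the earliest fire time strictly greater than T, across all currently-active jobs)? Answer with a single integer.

Answer: 112

Derivation:
Op 1: register job_B */19 -> active={job_B:*/19}
Op 2: unregister job_B -> active={}
Op 3: register job_C */2 -> active={job_C:*/2}
Op 4: register job_E */15 -> active={job_C:*/2, job_E:*/15}
Op 5: register job_C */19 -> active={job_C:*/19, job_E:*/15}
Op 6: register job_C */11 -> active={job_C:*/11, job_E:*/15}
Op 7: register job_E */2 -> active={job_C:*/11, job_E:*/2}
Op 8: register job_D */12 -> active={job_C:*/11, job_D:*/12, job_E:*/2}
  job_C: interval 11, next fire after T=111 is 121
  job_D: interval 12, next fire after T=111 is 120
  job_E: interval 2, next fire after T=111 is 112
Earliest fire time = 112 (job job_E)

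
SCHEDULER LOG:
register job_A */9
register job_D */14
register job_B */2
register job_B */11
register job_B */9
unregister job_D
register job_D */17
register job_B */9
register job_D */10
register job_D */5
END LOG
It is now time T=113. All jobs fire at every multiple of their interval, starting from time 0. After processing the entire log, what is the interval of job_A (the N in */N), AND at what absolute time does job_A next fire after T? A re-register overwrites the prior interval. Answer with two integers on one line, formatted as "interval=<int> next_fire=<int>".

Answer: interval=9 next_fire=117

Derivation:
Op 1: register job_A */9 -> active={job_A:*/9}
Op 2: register job_D */14 -> active={job_A:*/9, job_D:*/14}
Op 3: register job_B */2 -> active={job_A:*/9, job_B:*/2, job_D:*/14}
Op 4: register job_B */11 -> active={job_A:*/9, job_B:*/11, job_D:*/14}
Op 5: register job_B */9 -> active={job_A:*/9, job_B:*/9, job_D:*/14}
Op 6: unregister job_D -> active={job_A:*/9, job_B:*/9}
Op 7: register job_D */17 -> active={job_A:*/9, job_B:*/9, job_D:*/17}
Op 8: register job_B */9 -> active={job_A:*/9, job_B:*/9, job_D:*/17}
Op 9: register job_D */10 -> active={job_A:*/9, job_B:*/9, job_D:*/10}
Op 10: register job_D */5 -> active={job_A:*/9, job_B:*/9, job_D:*/5}
Final interval of job_A = 9
Next fire of job_A after T=113: (113//9+1)*9 = 117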